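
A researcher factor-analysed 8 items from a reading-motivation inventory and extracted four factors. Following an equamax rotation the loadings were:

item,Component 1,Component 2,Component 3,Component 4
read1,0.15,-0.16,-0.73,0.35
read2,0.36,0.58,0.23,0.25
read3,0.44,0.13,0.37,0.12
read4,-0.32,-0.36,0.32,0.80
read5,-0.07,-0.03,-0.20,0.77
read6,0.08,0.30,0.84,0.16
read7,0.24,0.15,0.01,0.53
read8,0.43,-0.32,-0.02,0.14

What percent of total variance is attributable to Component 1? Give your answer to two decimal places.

8.77%

SS loadings for Component 1 = 0.15² + 0.36² + 0.44² + (-0.32)² + (-0.07)² + 0.08² + 0.24² + 0.43² = 0.7019
With 8 standardized items, total variance = 8. Proportion = 0.7019/8 = 0.0877 → 8.77%.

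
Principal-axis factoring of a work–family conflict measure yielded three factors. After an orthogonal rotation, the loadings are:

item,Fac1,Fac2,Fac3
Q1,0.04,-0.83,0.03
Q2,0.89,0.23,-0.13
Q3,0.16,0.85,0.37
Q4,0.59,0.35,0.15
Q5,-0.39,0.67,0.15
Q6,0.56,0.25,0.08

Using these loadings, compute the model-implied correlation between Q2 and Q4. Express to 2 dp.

0.59

r̂ = Σ λ_i·λ_j across factors = (0.89)(0.59) + (0.23)(0.35) + (-0.13)(0.15)
  = +0.5251 +0.0805 -0.0195 = 0.5861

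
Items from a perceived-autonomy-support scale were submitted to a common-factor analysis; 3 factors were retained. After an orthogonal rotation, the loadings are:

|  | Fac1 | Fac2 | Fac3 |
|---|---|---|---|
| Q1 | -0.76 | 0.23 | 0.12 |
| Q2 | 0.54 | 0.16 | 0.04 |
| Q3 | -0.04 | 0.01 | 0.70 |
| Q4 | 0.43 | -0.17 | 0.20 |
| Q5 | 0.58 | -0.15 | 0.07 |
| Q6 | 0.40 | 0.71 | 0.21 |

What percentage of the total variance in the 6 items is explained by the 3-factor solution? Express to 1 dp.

46.4%

SS loadings by factor: 1.5521, 0.6341, 0.5950; total = 2.7812.
Total variance with 6 standardized items is 6, so the solution explains 2.7812/6 = 0.4635 = 46.35%.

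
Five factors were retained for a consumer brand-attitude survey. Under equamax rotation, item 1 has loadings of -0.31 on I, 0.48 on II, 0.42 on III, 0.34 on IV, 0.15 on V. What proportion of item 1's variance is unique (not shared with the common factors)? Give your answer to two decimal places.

h² = (-0.31)² + 0.48² + 0.42² + 0.34² + 0.15² = 0.0961 + 0.2304 + 0.1764 + 0.1156 + 0.0225 = 0.6410
Uniqueness u² = 1 − h² = 1 − 0.6410 = 0.3590

0.36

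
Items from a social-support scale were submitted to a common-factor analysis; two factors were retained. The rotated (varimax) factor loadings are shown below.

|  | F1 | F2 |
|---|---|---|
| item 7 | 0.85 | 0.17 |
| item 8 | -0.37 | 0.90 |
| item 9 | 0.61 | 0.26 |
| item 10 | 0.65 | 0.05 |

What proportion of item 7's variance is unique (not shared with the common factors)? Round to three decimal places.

0.249

h² = 0.85² + 0.17² = 0.7225 + 0.0289 = 0.7514
Uniqueness u² = 1 − h² = 1 − 0.7514 = 0.2486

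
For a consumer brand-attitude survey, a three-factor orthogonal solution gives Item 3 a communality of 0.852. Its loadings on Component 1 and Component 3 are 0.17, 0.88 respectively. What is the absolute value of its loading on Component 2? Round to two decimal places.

Under orthogonal rotation h² = Σλ², so λ_Component 2² = h² − (0.8033) = 0.852 − 0.8033 = 0.0487.
|λ| = √0.0487 = 0.2207.

0.22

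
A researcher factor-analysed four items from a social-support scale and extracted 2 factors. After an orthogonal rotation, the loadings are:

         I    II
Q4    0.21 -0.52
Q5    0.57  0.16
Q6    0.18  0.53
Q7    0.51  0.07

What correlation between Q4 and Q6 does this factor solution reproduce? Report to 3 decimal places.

-0.238

r̂ = Σ λ_i·λ_j across factors = (0.21)(0.18) + (-0.52)(0.53)
  = +0.0378 -0.2756 = -0.2378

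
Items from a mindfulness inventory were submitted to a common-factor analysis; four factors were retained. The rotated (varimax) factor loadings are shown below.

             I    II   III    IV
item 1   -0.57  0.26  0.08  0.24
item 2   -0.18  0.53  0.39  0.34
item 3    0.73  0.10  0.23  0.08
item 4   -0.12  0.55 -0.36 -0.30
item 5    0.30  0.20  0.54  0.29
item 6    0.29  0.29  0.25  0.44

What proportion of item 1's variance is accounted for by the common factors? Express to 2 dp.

h² = (-0.57)² + 0.26² + 0.08² + 0.24² = 0.3249 + 0.0676 + 0.0064 + 0.0576 = 0.4565

0.46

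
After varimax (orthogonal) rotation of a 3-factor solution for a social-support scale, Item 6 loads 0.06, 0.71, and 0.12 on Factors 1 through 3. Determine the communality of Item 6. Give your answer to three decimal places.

0.522

h² = 0.06² + 0.71² + 0.12² = 0.0036 + 0.5041 + 0.0144 = 0.5221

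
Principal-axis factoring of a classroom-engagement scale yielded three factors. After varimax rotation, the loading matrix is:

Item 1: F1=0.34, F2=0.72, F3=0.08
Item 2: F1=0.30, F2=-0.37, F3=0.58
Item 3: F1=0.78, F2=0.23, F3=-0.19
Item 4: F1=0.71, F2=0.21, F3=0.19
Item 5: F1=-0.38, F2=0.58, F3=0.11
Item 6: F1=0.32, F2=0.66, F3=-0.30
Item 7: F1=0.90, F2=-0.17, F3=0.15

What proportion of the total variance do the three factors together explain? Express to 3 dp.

0.638

Communalities: 0.6404, 0.5633, 0.6974, 0.5843, 0.4929, 0.6280, 0.8614; Σh² = 4.4677.
Total variance with 7 standardized items is 7, so the solution explains 4.4677/7 = 0.6382.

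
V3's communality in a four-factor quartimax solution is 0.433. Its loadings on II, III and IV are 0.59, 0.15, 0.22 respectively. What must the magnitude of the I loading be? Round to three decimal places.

0.118

Under orthogonal rotation h² = Σλ², so λ_I² = h² − (0.4190) = 0.433 − 0.4190 = 0.0140.
|λ| = √0.0140 = 0.1183.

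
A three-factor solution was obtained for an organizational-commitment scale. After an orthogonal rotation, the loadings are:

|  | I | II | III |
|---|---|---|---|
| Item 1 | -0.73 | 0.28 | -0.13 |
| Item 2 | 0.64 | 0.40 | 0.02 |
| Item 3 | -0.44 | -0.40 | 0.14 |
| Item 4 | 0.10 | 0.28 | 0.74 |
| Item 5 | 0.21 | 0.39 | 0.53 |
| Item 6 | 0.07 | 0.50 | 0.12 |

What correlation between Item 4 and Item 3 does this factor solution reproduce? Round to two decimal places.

-0.05

r̂ = Σ λ_i·λ_j across factors = (0.10)(-0.44) + (0.28)(-0.40) + (0.74)(0.14)
  = -0.0440 -0.1120 +0.1036 = -0.0524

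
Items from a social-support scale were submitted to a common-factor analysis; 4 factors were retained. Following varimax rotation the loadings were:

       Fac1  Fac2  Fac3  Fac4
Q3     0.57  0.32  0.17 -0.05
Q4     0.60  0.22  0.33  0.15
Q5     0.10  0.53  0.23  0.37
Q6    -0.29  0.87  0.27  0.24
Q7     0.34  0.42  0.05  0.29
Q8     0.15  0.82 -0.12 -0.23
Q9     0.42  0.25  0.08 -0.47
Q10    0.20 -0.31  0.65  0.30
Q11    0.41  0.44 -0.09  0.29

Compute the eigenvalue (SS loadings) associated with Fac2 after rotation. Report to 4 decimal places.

SS loadings for Fac2 = 0.32² + 0.22² + 0.53² + 0.87² + 0.42² + 0.82² + 0.25² + (-0.31)² + 0.44² = 0.1024 + 0.0484 + 0.2809 + 0.7569 + 0.1764 + 0.6724 + 0.0625 + 0.0961 + 0.1936 = 2.3896

2.3896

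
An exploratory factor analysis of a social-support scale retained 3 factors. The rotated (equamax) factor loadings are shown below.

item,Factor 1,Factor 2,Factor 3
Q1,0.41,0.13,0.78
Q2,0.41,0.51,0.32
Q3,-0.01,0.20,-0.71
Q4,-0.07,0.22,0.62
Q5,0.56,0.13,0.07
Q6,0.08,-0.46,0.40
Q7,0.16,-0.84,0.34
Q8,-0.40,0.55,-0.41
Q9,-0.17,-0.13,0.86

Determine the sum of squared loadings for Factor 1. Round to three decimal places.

0.876

SS loadings for Factor 1 = 0.41² + 0.41² + (-0.01)² + (-0.07)² + 0.56² + 0.08² + 0.16² + (-0.40)² + (-0.17)² = 0.1681 + 0.1681 + 0.0001 + 0.0049 + 0.3136 + 0.0064 + 0.0256 + 0.1600 + 0.0289 = 0.8757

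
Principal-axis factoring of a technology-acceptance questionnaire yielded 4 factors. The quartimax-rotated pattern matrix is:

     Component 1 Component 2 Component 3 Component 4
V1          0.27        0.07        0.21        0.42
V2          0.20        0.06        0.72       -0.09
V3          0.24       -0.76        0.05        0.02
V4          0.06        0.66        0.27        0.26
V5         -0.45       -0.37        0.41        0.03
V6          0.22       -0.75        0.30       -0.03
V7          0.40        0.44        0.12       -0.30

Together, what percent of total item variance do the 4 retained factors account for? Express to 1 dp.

SS loadings by factor: 0.5850, 1.9147, 0.9104, 0.3443; total = 3.7544.
Total variance with 7 standardized items is 7, so the solution explains 3.7544/7 = 0.5363 = 53.63%.

53.6%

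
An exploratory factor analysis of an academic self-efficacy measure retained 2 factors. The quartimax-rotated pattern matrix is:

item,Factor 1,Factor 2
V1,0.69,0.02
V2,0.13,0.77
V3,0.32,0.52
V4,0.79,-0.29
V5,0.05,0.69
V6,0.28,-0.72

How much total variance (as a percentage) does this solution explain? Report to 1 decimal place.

SS loadings by factor: 1.3004, 1.9423; total = 3.2427.
Total variance with 6 standardized items is 6, so the solution explains 3.2427/6 = 0.5404 = 54.05%.

54.0%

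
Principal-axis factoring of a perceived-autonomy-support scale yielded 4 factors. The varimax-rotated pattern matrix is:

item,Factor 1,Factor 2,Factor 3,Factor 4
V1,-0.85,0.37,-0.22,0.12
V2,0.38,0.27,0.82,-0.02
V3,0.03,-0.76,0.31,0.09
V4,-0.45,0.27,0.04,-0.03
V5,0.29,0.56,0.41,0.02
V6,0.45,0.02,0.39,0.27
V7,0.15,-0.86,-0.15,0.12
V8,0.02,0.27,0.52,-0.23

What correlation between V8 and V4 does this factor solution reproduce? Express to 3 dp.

r̂ = Σ λ_i·λ_j across factors = (0.02)(-0.45) + (0.27)(0.27) + (0.52)(0.04) + (-0.23)(-0.03)
  = -0.0090 +0.0729 +0.0208 +0.0069 = 0.0916

0.092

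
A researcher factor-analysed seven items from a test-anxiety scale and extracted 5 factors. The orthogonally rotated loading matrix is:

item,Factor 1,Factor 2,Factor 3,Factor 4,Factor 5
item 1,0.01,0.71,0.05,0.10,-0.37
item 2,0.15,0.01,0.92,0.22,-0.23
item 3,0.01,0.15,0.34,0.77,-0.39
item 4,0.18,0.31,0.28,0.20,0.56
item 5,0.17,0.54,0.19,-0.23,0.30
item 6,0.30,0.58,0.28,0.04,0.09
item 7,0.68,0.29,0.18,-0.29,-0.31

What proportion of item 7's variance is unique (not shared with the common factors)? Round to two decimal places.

0.24

h² = 0.68² + 0.29² + 0.18² + (-0.29)² + (-0.31)² = 0.4624 + 0.0841 + 0.0324 + 0.0841 + 0.0961 = 0.7591
Uniqueness u² = 1 − h² = 1 − 0.7591 = 0.2409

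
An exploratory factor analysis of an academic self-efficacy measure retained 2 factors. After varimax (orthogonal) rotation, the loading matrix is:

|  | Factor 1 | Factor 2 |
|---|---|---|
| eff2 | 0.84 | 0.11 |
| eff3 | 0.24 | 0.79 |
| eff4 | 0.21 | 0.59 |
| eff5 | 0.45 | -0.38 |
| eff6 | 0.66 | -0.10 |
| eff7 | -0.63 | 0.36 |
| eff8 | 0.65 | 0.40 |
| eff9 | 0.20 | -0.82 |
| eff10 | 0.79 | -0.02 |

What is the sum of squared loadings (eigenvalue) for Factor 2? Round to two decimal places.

SS loadings for Factor 2 = 0.11² + 0.79² + 0.59² + (-0.38)² + (-0.10)² + 0.36² + 0.40² + (-0.82)² + (-0.02)² = 0.0121 + 0.6241 + 0.3481 + 0.1444 + 0.0100 + 0.1296 + 0.1600 + 0.6724 + 0.0004 = 2.1011

2.10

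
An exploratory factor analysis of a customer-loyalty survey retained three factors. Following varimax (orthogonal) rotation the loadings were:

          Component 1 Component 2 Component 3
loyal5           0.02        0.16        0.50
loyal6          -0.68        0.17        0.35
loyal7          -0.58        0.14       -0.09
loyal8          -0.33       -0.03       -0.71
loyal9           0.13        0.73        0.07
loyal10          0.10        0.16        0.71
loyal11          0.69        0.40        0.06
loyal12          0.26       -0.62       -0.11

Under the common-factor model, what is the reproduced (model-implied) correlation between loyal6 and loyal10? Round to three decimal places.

0.208

r̂ = Σ λ_i·λ_j across factors = (-0.68)(0.10) + (0.17)(0.16) + (0.35)(0.71)
  = -0.0680 +0.0272 +0.2485 = 0.2077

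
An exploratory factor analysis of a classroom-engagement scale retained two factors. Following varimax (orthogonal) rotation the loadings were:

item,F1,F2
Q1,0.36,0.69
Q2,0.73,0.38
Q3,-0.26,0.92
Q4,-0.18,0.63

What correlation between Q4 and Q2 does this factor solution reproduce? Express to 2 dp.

0.11

r̂ = Σ λ_i·λ_j across factors = (-0.18)(0.73) + (0.63)(0.38)
  = -0.1314 +0.2394 = 0.1080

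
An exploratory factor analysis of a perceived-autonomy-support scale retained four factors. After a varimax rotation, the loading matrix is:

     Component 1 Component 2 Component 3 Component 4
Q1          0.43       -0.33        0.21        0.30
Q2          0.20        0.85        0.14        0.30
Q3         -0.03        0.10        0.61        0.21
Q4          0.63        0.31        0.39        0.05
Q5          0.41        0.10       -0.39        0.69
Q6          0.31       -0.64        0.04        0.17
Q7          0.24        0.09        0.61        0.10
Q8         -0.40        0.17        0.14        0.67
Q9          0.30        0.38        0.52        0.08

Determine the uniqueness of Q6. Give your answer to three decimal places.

h² = 0.31² + (-0.64)² + 0.04² + 0.17² = 0.0961 + 0.4096 + 0.0016 + 0.0289 = 0.5362
Uniqueness u² = 1 − h² = 1 − 0.5362 = 0.4638

0.464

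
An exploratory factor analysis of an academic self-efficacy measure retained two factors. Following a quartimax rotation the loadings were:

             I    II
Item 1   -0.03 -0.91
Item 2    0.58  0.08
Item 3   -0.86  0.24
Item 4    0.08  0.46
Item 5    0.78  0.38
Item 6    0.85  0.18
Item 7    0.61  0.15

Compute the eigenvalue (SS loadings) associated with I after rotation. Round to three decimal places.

SS loadings for I = (-0.03)² + 0.58² + (-0.86)² + 0.08² + 0.78² + 0.85² + 0.61² = 0.0009 + 0.3364 + 0.7396 + 0.0064 + 0.6084 + 0.7225 + 0.3721 = 2.7863

2.786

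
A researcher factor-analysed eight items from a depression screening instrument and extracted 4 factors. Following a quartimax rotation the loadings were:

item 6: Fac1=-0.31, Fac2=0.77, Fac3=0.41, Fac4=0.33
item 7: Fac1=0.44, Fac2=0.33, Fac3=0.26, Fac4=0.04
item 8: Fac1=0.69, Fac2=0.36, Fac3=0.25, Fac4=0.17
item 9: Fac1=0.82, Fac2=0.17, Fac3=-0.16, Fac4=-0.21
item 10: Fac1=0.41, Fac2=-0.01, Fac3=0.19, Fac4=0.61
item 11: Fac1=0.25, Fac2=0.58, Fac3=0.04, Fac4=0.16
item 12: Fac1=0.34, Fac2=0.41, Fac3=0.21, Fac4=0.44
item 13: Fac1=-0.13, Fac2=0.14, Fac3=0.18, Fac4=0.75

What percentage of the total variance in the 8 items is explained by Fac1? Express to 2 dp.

22.52%

SS loadings for Fac1 = (-0.31)² + 0.44² + 0.69² + 0.82² + 0.41² + 0.25² + 0.34² + (-0.13)² = 1.8013
With 8 standardized items, total variance = 8. Proportion = 1.8013/8 = 0.2252 → 22.52%.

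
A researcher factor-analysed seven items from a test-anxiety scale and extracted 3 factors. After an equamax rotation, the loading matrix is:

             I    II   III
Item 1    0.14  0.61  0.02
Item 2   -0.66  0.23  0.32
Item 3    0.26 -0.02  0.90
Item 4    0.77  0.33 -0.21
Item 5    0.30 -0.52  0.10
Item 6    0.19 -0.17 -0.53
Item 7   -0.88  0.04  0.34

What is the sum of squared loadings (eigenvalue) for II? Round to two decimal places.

0.84

SS loadings for II = 0.61² + 0.23² + (-0.02)² + 0.33² + (-0.52)² + (-0.17)² + 0.04² = 0.3721 + 0.0529 + 0.0004 + 0.1089 + 0.2704 + 0.0289 + 0.0016 = 0.8352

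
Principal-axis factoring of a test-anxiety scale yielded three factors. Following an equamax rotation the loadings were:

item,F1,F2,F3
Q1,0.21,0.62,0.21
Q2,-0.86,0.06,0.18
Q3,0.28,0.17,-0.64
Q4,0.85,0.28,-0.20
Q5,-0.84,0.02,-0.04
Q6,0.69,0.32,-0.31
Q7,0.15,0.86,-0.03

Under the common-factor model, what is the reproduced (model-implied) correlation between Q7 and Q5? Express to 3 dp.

-0.108

r̂ = Σ λ_i·λ_j across factors = (0.15)(-0.84) + (0.86)(0.02) + (-0.03)(-0.04)
  = -0.1260 +0.0172 +0.0012 = -0.1076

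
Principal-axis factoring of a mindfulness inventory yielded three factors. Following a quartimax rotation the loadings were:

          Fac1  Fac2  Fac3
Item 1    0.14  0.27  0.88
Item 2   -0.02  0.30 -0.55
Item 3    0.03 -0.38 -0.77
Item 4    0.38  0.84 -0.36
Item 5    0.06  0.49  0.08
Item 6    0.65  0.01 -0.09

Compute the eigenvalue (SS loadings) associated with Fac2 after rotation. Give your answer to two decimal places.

1.25

SS loadings for Fac2 = 0.27² + 0.30² + (-0.38)² + 0.84² + 0.49² + 0.01² = 0.0729 + 0.0900 + 0.1444 + 0.7056 + 0.2401 + 0.0001 = 1.2531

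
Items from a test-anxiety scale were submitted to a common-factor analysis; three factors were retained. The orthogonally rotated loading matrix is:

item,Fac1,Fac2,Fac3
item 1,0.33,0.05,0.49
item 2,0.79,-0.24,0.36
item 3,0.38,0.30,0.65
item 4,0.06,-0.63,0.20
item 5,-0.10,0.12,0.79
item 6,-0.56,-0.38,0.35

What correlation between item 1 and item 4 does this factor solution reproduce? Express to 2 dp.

0.09

r̂ = Σ λ_i·λ_j across factors = (0.33)(0.06) + (0.05)(-0.63) + (0.49)(0.20)
  = +0.0198 -0.0315 +0.0980 = 0.0863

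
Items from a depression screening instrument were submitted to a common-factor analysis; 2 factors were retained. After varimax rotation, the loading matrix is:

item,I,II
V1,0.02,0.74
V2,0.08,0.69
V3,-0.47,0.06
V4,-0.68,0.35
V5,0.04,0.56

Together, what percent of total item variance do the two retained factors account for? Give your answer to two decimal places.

SS loadings by factor: 0.6917, 1.4634; total = 2.1551.
Total variance with 5 standardized items is 5, so the solution explains 2.1551/5 = 0.4310 = 43.10%.

43.10%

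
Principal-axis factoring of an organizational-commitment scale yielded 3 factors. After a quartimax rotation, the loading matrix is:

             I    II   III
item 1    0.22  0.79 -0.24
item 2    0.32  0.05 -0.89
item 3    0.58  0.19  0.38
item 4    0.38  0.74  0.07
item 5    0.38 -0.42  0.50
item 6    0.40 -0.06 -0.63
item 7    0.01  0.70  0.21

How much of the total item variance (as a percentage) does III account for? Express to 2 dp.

SS loadings for III = (-0.24)² + (-0.89)² + 0.38² + 0.07² + 0.50² + (-0.63)² + 0.21² = 1.6900
With 7 standardized items, total variance = 7. Proportion = 1.6900/7 = 0.2414 → 24.14%.

24.14%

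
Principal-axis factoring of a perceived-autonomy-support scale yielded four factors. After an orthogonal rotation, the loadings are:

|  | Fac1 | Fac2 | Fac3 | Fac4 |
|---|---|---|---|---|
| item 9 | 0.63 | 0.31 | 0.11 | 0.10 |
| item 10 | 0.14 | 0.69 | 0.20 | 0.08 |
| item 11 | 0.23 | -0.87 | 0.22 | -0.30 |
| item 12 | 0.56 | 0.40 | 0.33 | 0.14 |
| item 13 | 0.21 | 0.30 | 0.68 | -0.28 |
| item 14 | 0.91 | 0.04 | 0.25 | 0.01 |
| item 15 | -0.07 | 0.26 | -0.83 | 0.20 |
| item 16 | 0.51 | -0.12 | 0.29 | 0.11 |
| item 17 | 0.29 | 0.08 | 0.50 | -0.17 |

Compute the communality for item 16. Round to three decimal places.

0.371

h² = 0.51² + (-0.12)² + 0.29² + 0.11² = 0.2601 + 0.0144 + 0.0841 + 0.0121 = 0.3707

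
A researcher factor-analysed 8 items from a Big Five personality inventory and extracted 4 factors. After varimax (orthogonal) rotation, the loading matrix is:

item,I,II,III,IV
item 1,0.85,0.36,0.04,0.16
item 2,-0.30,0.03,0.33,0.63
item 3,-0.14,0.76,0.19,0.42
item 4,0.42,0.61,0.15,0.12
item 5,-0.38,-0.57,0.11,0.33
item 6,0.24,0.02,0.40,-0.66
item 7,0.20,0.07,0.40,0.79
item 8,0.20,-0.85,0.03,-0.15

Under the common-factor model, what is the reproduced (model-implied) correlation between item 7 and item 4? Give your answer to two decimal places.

0.28

r̂ = Σ λ_i·λ_j across factors = (0.20)(0.42) + (0.07)(0.61) + (0.40)(0.15) + (0.79)(0.12)
  = +0.0840 +0.0427 +0.0600 +0.0948 = 0.2815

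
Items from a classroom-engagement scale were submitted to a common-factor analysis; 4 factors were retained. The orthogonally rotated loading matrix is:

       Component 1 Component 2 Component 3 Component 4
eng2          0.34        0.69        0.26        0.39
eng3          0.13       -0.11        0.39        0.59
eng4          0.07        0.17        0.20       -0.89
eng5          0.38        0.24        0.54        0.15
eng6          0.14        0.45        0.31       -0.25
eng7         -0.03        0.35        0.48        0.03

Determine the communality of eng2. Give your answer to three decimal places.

h² = 0.34² + 0.69² + 0.26² + 0.39² = 0.1156 + 0.4761 + 0.0676 + 0.1521 = 0.8114

0.811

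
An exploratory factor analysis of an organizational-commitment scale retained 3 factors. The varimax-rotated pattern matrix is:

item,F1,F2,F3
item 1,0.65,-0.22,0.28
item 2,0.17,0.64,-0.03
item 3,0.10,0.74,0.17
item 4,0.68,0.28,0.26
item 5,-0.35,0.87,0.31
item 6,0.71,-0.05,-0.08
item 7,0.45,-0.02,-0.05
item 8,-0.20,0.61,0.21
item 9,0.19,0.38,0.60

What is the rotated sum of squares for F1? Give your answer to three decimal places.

SS loadings for F1 = 0.65² + 0.17² + 0.10² + 0.68² + (-0.35)² + 0.71² + 0.45² + (-0.20)² + 0.19² = 0.4225 + 0.0289 + 0.0100 + 0.4624 + 0.1225 + 0.5041 + 0.2025 + 0.0400 + 0.0361 = 1.8290

1.829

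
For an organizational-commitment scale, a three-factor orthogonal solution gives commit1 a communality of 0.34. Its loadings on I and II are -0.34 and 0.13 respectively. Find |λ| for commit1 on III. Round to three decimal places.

Under orthogonal rotation h² = Σλ², so λ_III² = h² − (0.1325) = 0.34 − 0.1325 = 0.2075.
|λ| = √0.2075 = 0.4555.

0.456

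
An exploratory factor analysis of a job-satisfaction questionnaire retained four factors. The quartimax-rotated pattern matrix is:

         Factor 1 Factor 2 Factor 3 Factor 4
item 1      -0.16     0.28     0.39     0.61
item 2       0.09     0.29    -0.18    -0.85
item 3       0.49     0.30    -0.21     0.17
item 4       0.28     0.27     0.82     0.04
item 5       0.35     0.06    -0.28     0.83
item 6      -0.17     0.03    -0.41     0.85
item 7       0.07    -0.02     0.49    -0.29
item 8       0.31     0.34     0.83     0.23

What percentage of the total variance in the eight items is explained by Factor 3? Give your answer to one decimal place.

SS loadings for Factor 3 = 0.39² + (-0.18)² + (-0.21)² + 0.82² + (-0.28)² + (-0.41)² + 0.49² + 0.83² = 2.0765
With 8 standardized items, total variance = 8. Proportion = 2.0765/8 = 0.2596 → 25.96%.

26.0%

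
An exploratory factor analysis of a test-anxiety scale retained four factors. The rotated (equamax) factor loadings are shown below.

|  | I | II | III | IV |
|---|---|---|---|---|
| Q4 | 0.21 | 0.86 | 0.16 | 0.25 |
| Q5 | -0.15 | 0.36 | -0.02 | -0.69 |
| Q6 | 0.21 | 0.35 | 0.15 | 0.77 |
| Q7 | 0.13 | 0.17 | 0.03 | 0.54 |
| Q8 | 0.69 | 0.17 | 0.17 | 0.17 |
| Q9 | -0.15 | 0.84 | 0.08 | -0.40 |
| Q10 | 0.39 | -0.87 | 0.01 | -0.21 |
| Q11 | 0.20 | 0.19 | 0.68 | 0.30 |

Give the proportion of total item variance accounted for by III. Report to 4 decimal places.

SS loadings for III = 0.16² + (-0.02)² + 0.15² + 0.03² + 0.17² + 0.08² + 0.01² + 0.68² = 0.5472
Proportion of variance = 0.5472 / 8 = 0.0684.

0.0684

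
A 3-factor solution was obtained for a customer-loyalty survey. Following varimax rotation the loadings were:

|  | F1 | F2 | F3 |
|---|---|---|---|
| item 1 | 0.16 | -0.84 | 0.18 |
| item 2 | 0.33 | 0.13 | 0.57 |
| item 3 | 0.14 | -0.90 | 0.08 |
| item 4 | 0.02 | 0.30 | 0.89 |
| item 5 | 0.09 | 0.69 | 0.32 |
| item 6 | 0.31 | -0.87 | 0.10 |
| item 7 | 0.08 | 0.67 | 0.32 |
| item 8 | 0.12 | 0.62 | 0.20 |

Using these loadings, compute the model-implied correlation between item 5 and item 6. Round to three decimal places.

r̂ = Σ λ_i·λ_j across factors = (0.09)(0.31) + (0.69)(-0.87) + (0.32)(0.10)
  = +0.0279 -0.6003 +0.0320 = -0.5404

-0.540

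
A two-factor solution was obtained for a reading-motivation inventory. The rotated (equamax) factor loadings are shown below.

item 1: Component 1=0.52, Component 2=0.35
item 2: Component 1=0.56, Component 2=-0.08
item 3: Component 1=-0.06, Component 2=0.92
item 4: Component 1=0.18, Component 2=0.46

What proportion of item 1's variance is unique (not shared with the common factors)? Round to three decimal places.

h² = 0.52² + 0.35² = 0.2704 + 0.1225 = 0.3929
Uniqueness u² = 1 − h² = 1 − 0.3929 = 0.6071

0.607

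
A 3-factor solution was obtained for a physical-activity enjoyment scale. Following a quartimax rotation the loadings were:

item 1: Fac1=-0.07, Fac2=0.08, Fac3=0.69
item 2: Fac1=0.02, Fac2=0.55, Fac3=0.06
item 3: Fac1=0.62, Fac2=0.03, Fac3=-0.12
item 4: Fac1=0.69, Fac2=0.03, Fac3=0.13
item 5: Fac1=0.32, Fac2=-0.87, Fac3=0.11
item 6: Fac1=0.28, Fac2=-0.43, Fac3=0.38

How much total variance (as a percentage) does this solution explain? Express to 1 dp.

49.4%

Communalities: 0.4874, 0.3065, 0.3997, 0.4939, 0.8714, 0.4077; Σh² = 2.9666.
Total variance with 6 standardized items is 6, so the solution explains 2.9666/6 = 0.4944 = 49.44%.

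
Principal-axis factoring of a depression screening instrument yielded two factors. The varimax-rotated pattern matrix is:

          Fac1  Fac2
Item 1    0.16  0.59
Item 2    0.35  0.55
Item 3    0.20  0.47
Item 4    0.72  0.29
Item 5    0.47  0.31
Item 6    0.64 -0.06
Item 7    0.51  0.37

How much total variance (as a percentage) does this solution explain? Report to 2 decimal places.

Communalities: 0.3737, 0.4250, 0.2609, 0.6025, 0.3170, 0.4132, 0.3970; Σh² = 2.7893.
Total variance with 7 standardized items is 7, so the solution explains 2.7893/7 = 0.3985 = 39.85%.

39.85%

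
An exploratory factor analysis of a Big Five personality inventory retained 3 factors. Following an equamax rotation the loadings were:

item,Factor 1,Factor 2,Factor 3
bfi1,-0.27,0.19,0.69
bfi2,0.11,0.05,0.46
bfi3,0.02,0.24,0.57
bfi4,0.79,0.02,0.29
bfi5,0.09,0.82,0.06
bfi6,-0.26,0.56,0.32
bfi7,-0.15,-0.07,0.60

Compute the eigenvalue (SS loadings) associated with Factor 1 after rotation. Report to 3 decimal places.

SS loadings for Factor 1 = (-0.27)² + 0.11² + 0.02² + 0.79² + 0.09² + (-0.26)² + (-0.15)² = 0.0729 + 0.0121 + 0.0004 + 0.6241 + 0.0081 + 0.0676 + 0.0225 = 0.8077

0.808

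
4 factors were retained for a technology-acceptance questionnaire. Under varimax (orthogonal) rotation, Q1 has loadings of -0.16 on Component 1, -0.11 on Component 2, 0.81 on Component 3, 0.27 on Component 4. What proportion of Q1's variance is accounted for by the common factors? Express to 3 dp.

h² = (-0.16)² + (-0.11)² + 0.81² + 0.27² = 0.0256 + 0.0121 + 0.6561 + 0.0729 = 0.7667

0.767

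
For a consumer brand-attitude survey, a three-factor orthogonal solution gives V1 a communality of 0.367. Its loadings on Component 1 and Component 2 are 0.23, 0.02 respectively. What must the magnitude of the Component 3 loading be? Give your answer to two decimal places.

0.56

Under orthogonal rotation h² = Σλ², so λ_Component 3² = h² − (0.0533) = 0.367 − 0.0533 = 0.3137.
|λ| = √0.3137 = 0.5601.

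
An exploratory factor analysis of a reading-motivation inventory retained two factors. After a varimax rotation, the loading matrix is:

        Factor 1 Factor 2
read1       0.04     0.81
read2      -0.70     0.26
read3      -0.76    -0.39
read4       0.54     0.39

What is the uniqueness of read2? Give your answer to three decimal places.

0.442

h² = (-0.70)² + 0.26² = 0.4900 + 0.0676 = 0.5576
Uniqueness u² = 1 − h² = 1 − 0.5576 = 0.4424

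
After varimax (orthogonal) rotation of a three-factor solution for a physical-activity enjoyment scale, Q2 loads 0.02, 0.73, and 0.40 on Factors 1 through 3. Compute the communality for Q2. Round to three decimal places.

0.693

h² = 0.02² + 0.73² + 0.40² = 0.0004 + 0.5329 + 0.1600 = 0.6933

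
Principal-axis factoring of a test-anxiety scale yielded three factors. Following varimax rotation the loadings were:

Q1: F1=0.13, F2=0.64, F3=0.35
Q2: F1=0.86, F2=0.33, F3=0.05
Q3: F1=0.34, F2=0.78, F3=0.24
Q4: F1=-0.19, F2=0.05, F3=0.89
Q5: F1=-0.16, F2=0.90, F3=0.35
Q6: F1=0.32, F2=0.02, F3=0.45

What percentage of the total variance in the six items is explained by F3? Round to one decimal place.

SS loadings for F3 = 0.35² + 0.05² + 0.24² + 0.89² + 0.35² + 0.45² = 1.2997
With 6 standardized items, total variance = 6. Proportion = 1.2997/6 = 0.2166 → 21.66%.

21.7%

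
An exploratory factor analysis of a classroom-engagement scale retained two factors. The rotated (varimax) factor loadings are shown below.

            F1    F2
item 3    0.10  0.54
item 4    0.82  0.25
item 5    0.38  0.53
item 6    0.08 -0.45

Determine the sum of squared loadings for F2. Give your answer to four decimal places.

SS loadings for F2 = 0.54² + 0.25² + 0.53² + (-0.45)² = 0.2916 + 0.0625 + 0.2809 + 0.2025 = 0.8375

0.8375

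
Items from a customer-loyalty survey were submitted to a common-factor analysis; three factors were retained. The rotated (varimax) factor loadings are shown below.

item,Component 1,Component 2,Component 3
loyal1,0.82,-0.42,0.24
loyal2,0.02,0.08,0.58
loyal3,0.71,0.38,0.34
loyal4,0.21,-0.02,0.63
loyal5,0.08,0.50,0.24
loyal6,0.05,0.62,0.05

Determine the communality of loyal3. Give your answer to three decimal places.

0.764

h² = 0.71² + 0.38² + 0.34² = 0.5041 + 0.1444 + 0.1156 = 0.7641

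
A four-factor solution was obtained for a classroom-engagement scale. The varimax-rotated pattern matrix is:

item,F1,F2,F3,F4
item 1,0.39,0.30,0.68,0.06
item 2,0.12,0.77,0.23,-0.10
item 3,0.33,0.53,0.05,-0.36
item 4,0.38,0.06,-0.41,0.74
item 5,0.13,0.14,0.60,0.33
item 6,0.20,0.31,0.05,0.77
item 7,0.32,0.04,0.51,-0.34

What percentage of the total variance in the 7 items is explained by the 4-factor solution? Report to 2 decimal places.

SS loadings by factor: 0.5791, 1.0847, 1.3085, 1.5082; total = 4.4805.
Total variance with 7 standardized items is 7, so the solution explains 4.4805/7 = 0.6401 = 64.01%.

64.01%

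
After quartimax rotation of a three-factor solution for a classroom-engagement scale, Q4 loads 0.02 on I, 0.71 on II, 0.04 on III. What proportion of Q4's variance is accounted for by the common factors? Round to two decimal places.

h² = 0.02² + 0.71² + 0.04² = 0.0004 + 0.5041 + 0.0016 = 0.5061

0.51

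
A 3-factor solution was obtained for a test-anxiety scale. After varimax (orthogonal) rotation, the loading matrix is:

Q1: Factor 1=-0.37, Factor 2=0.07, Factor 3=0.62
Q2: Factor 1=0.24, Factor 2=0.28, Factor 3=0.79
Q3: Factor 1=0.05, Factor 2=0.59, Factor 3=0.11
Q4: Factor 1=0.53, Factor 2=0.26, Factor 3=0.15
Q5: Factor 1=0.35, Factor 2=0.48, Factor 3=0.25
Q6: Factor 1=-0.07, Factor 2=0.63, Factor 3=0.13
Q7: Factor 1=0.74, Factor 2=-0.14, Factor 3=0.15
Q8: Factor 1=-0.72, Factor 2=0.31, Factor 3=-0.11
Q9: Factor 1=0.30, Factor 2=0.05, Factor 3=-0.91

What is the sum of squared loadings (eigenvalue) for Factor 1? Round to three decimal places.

SS loadings for Factor 1 = (-0.37)² + 0.24² + 0.05² + 0.53² + 0.35² + (-0.07)² + 0.74² + (-0.72)² + 0.30² = 0.1369 + 0.0576 + 0.0025 + 0.2809 + 0.1225 + 0.0049 + 0.5476 + 0.5184 + 0.0900 = 1.7613

1.761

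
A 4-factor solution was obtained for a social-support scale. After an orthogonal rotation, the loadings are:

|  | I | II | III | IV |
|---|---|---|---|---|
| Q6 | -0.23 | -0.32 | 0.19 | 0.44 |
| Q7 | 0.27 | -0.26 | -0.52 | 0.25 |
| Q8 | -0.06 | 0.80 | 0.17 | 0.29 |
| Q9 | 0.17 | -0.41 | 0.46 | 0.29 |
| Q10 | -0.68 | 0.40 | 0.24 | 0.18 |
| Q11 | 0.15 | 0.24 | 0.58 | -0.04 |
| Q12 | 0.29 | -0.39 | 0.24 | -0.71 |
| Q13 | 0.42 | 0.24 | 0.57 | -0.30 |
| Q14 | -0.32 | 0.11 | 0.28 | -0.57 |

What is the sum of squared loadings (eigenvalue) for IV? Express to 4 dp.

1.3773

SS loadings for IV = 0.44² + 0.25² + 0.29² + 0.29² + 0.18² + (-0.04)² + (-0.71)² + (-0.30)² + (-0.57)² = 0.1936 + 0.0625 + 0.0841 + 0.0841 + 0.0324 + 0.0016 + 0.5041 + 0.0900 + 0.3249 = 1.3773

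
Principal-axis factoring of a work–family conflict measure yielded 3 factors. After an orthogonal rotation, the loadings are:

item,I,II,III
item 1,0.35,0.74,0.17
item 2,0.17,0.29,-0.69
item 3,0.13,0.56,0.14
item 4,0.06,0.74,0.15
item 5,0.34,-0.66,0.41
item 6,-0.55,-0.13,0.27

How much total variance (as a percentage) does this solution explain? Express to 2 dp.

Communalities: 0.6990, 0.5891, 0.3501, 0.5737, 0.7193, 0.3923; Σh² = 3.3235.
Total variance with 6 standardized items is 6, so the solution explains 3.3235/6 = 0.5539 = 55.39%.

55.39%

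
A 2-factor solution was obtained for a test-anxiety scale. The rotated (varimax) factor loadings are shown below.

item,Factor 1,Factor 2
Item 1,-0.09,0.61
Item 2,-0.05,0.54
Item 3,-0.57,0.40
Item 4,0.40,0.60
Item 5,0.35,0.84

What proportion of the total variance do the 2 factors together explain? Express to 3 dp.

Communalities: 0.3802, 0.2941, 0.4849, 0.5200, 0.8281; Σh² = 2.5073.
Total variance with 5 standardized items is 5, so the solution explains 2.5073/5 = 0.5015.

0.501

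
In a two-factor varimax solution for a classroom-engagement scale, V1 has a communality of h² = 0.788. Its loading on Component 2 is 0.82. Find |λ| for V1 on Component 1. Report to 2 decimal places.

Under orthogonal rotation h² = Σλ², so λ_Component 1² = h² − (0.6724) = 0.788 − 0.6724 = 0.1156.
|λ| = √0.1156 = 0.3400.

0.34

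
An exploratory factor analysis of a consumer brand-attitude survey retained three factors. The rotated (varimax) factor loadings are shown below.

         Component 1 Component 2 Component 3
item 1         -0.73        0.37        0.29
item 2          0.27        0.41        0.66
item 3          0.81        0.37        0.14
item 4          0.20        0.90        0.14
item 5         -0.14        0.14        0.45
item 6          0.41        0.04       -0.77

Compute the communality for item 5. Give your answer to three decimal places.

h² = (-0.14)² + 0.14² + 0.45² = 0.0196 + 0.0196 + 0.2025 = 0.2417

0.242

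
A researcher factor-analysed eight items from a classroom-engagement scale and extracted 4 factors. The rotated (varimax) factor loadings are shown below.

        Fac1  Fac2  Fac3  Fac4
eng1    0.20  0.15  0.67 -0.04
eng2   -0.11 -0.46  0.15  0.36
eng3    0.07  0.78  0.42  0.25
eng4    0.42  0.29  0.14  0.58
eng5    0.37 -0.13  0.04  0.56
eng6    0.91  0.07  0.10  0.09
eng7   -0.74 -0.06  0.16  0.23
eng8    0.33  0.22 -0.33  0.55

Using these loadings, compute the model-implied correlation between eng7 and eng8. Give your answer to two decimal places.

-0.18

r̂ = Σ λ_i·λ_j across factors = (-0.74)(0.33) + (-0.06)(0.22) + (0.16)(-0.33) + (0.23)(0.55)
  = -0.2442 -0.0132 -0.0528 +0.1265 = -0.1837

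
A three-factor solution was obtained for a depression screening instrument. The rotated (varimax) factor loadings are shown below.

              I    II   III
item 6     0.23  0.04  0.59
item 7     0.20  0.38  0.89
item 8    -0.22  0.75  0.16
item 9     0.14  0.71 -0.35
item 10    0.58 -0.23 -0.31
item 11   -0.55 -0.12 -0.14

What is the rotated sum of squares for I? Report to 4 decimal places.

SS loadings for I = 0.23² + 0.20² + (-0.22)² + 0.14² + 0.58² + (-0.55)² = 0.0529 + 0.0400 + 0.0484 + 0.0196 + 0.3364 + 0.3025 = 0.7998

0.7998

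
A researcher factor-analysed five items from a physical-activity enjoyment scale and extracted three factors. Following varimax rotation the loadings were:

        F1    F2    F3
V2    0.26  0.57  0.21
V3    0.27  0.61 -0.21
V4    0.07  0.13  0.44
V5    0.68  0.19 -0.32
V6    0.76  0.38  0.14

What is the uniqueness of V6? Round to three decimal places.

h² = 0.76² + 0.38² + 0.14² = 0.5776 + 0.1444 + 0.0196 = 0.7416
Uniqueness u² = 1 − h² = 1 − 0.7416 = 0.2584

0.258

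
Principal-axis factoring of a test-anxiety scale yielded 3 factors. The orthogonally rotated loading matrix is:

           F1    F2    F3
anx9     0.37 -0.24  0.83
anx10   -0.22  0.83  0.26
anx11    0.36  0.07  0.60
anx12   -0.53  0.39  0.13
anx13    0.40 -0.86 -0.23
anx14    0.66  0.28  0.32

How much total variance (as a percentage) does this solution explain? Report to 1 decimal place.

70.0%

Communalities: 0.8834, 0.8049, 0.4945, 0.4499, 0.9525, 0.6164; Σh² = 4.2016.
Total variance with 6 standardized items is 6, so the solution explains 4.2016/6 = 0.7003 = 70.03%.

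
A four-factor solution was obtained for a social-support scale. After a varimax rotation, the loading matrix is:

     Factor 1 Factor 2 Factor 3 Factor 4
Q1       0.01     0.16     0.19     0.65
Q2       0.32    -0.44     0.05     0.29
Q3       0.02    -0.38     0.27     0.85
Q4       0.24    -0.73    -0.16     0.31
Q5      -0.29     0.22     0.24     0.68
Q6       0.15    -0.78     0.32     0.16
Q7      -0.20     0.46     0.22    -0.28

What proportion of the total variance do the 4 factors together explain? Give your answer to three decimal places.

SS loadings by factor: 0.3071, 1.7649, 0.3455, 1.8916; total = 4.3091.
Total variance with 7 standardized items is 7, so the solution explains 4.3091/7 = 0.6156.

0.616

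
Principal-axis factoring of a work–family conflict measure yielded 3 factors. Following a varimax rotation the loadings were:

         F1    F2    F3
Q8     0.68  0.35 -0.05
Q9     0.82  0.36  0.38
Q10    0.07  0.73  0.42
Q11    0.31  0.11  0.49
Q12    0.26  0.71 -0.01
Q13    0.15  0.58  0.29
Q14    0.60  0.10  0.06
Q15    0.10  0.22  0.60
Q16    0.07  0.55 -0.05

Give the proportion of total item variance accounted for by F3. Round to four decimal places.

SS loadings for F3 = (-0.05)² + 0.38² + 0.42² + 0.49² + (-0.01)² + 0.29² + 0.06² + 0.60² + (-0.05)² = 1.0137
Proportion of variance = 1.0137 / 9 = 0.1126.

0.1126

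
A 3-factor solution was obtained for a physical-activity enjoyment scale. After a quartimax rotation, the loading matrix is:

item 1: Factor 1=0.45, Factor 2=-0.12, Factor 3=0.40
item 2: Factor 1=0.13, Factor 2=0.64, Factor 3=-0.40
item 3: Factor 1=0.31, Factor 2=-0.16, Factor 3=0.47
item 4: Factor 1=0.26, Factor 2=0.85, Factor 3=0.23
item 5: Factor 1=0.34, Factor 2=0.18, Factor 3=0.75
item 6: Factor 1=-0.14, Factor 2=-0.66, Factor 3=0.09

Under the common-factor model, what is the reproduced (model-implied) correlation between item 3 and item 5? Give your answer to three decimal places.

0.429

r̂ = Σ λ_i·λ_j across factors = (0.31)(0.34) + (-0.16)(0.18) + (0.47)(0.75)
  = +0.1054 -0.0288 +0.3525 = 0.4291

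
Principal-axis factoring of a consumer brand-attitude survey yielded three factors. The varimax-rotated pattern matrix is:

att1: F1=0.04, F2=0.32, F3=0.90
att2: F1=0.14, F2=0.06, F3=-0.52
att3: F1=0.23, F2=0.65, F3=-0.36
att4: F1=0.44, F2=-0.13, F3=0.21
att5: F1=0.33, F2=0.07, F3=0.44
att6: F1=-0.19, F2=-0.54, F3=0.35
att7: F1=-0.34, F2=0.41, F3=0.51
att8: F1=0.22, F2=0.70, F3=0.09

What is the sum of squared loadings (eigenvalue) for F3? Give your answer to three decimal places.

SS loadings for F3 = 0.90² + (-0.52)² + (-0.36)² + 0.21² + 0.44² + 0.35² + 0.51² + 0.09² = 0.8100 + 0.2704 + 0.1296 + 0.0441 + 0.1936 + 0.1225 + 0.2601 + 0.0081 = 1.8384

1.838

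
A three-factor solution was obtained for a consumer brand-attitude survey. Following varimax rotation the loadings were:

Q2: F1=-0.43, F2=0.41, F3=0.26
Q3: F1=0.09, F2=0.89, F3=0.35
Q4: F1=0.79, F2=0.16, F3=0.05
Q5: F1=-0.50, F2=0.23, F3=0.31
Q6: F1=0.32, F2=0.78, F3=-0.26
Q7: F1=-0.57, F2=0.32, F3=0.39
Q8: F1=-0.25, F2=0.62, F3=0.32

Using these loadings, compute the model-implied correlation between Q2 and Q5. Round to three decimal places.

r̂ = Σ λ_i·λ_j across factors = (-0.43)(-0.50) + (0.41)(0.23) + (0.26)(0.31)
  = +0.2150 +0.0943 +0.0806 = 0.3899

0.390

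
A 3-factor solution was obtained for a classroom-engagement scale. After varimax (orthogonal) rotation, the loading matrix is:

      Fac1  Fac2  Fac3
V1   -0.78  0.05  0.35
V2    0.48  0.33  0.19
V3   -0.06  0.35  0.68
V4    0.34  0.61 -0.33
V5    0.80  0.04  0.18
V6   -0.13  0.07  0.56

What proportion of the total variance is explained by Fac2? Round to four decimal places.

SS loadings for Fac2 = 0.05² + 0.33² + 0.35² + 0.61² + 0.04² + 0.07² = 0.6125
Proportion of variance = 0.6125 / 6 = 0.1021.

0.1021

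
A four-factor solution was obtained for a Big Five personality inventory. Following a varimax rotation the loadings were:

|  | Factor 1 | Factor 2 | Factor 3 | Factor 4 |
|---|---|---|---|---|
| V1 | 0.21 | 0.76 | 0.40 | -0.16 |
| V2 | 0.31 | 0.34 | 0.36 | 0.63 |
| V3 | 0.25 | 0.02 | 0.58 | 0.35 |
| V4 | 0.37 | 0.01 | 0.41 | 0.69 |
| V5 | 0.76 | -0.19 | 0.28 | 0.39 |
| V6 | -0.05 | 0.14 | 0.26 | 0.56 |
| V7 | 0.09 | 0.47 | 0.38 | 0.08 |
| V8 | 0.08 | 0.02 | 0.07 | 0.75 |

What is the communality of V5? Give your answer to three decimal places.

h² = 0.76² + (-0.19)² + 0.28² + 0.39² = 0.5776 + 0.0361 + 0.0784 + 0.1521 = 0.8442

0.844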